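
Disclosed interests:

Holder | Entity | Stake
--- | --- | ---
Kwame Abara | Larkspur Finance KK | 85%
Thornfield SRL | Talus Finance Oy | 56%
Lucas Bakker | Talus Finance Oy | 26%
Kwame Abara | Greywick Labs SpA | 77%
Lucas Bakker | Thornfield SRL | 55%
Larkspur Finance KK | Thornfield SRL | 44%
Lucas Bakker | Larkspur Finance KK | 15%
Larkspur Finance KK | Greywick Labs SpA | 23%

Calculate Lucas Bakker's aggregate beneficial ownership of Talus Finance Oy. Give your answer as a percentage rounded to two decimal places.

Lucas reaches Talus along 3 paths.
Via Larkspur → Thornfield: 15% × 44% × 56% = 3.696%.
Via Thornfield: 55% × 56% = 30.8%.
Direct stake: 26% = 26%.
Total: 3.696% + 30.8% + 26% = 60.496%.
Rounded: 60.50%.

60.50%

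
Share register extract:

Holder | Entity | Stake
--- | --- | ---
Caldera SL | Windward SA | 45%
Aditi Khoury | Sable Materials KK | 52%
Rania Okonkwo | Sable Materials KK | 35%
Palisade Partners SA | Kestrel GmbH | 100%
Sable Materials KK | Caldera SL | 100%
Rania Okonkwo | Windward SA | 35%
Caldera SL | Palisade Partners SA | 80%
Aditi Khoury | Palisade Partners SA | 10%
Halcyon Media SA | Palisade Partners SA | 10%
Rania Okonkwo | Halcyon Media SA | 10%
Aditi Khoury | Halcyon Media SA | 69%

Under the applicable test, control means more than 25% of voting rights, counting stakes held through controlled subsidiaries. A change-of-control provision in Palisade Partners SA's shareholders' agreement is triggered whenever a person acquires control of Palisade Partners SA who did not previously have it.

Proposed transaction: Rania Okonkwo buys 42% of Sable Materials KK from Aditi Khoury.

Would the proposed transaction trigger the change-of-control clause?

The purchase adds only to Rania's holdings (Aditi's stake shrinks), so Rania is the only person who could newly come to control Palisade.
Rania holds 35% of Sable, so Rania controls Sable.
Sable holds 100% of Caldera, so Rania controls Caldera.
Caldera holds 80% of Palisade, so Rania controls Palisade.
So Rania already controls Palisade before the transaction.
After the purchase, Rania's direct stake in Sable rises to 35% + 42% = 77%, and Aditi's stake falls to 10%.
Rania controlled Palisade already, so this is not a new person acquiring control; every other person's position is unchanged or reduced.
No new person acquires control, so the clause is not triggered.

No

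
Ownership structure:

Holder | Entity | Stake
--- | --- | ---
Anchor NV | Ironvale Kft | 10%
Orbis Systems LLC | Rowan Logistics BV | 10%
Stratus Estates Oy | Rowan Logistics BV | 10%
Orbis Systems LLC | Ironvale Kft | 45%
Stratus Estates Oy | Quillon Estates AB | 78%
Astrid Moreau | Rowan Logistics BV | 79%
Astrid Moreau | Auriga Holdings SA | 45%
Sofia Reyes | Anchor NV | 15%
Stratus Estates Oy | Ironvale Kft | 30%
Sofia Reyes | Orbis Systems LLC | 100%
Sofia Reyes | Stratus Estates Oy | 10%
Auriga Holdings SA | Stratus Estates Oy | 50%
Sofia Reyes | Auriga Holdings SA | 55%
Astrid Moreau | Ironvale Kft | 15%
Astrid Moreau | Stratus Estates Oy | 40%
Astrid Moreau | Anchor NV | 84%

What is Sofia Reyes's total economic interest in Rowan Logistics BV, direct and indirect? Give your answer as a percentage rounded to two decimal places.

13.75%

Sofia reaches Rowan along 3 paths.
Via Orbis: 100% × 10% = 10%.
Via Auriga → Stratus: 55% × 50% × 10% = 2.75%.
Via Stratus: 10% × 10% = 1%.
Total: 10% + 2.75% + 1% = 13.75%.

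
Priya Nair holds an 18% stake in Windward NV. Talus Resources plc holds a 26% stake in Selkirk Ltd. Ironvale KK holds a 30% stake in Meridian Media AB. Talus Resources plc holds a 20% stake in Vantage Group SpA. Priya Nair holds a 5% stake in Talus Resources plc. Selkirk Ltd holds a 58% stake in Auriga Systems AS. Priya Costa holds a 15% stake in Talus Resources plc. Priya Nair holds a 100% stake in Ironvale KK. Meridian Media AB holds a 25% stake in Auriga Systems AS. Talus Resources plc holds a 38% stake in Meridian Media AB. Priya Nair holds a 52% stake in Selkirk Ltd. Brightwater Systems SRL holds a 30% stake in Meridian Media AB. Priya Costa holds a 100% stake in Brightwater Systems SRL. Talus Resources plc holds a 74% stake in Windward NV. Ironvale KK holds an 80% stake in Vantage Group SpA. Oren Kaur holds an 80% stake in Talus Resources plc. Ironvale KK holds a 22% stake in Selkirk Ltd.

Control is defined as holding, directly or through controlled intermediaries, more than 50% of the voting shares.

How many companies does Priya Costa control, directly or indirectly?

Priya Costa holds 100% of Brightwater, so Priya Costa controls Brightwater.
No other company's threshold is met.
Priya Costa controls 1 company.

1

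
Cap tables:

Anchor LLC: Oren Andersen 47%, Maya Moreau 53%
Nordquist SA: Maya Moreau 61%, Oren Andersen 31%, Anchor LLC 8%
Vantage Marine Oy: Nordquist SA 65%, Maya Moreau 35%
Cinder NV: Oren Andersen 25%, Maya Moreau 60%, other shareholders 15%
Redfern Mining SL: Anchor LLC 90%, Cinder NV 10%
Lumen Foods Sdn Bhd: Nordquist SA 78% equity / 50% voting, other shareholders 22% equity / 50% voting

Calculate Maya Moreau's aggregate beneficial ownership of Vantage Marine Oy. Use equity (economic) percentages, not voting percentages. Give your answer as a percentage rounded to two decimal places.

Maya reaches Vantage along 3 paths.
Via Nordquist: 61% × 65% = 39.65%.
Via Anchor → Nordquist: 53% × 8% × 65% = 2.756%.
Direct stake: 35% = 35%.
Total: 39.65% + 2.756% + 35% = 77.406%.
Rounded: 77.41%.

77.41%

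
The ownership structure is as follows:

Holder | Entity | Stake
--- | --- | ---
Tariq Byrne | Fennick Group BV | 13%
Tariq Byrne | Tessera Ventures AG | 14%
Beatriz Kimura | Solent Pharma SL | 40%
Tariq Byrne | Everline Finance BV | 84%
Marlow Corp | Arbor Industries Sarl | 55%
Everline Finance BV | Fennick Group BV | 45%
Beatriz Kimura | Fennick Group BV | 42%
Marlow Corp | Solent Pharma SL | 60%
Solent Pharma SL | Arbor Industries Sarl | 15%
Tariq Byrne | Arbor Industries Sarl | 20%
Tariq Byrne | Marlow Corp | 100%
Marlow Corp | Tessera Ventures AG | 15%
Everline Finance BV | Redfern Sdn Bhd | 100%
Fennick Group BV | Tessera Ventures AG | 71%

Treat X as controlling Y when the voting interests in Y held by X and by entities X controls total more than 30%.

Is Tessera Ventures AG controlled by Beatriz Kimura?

Yes

Beatriz holds 42% of Fennick, so Beatriz controls Fennick.
Fennick holds 71% of Tessera, so Beatriz controls Tessera.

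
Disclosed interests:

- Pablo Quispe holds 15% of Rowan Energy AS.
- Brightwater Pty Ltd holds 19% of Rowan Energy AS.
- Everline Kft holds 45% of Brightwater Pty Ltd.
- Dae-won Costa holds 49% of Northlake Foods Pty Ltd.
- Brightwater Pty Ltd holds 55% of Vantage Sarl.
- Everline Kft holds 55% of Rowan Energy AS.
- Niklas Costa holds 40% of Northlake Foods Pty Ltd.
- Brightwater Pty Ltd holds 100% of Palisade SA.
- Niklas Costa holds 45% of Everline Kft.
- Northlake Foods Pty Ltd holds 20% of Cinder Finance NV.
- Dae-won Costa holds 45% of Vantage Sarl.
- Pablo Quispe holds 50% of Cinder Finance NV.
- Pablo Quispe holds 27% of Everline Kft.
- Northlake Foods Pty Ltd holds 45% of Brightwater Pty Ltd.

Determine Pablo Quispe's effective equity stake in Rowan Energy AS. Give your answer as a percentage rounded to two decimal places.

32.16%

Pablo reaches Rowan along 3 paths.
Via Everline: 27% × 55% = 14.85%.
Via Everline → Brightwater: 27% × 45% × 19% = 2.3085%.
Direct stake: 15% = 15%.
Total: 14.85% + 2.3085% + 15% = 32.1585%.
Rounded: 32.16%.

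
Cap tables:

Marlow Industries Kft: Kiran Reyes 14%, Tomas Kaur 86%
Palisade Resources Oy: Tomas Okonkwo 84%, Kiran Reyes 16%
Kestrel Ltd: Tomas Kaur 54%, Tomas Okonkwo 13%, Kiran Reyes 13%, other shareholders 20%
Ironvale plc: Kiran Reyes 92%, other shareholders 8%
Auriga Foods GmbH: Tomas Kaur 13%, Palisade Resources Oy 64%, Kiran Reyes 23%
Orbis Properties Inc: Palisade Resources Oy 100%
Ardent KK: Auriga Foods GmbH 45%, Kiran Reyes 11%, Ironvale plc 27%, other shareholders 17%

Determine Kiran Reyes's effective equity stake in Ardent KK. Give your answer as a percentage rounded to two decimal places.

Kiran reaches Ardent along 4 paths.
Via Palisade → Auriga: 16% × 64% × 45% = 4.608%.
Via Auriga: 23% × 45% = 10.35%.
Direct stake: 11% = 11%.
Via Ironvale: 92% × 27% = 24.84%.
Total: 4.608% + 10.35% + 11% + 24.84% = 50.798%.
Rounded: 50.80%.

50.80%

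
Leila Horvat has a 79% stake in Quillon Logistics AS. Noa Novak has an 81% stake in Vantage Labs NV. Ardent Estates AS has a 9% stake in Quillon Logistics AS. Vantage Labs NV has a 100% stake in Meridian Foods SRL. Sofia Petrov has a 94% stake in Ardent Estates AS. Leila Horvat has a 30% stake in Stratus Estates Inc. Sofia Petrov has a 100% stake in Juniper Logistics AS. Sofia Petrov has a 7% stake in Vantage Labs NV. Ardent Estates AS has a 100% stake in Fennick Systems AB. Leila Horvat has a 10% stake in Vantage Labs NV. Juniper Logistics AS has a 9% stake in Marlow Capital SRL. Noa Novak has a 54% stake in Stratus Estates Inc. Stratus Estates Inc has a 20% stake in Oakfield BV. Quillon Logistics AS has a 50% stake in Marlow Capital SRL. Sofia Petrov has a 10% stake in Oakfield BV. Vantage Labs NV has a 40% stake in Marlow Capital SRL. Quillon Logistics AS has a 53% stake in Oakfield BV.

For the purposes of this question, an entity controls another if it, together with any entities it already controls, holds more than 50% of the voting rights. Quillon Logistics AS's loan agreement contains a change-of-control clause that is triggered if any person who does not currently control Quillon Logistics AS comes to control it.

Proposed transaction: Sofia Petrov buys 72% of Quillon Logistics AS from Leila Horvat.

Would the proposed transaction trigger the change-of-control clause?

The purchase adds only to Sofia's holdings (Leila's stake shrinks), so Sofia is the only person who could newly come to control Quillon.
Sofia holds 94% of Ardent, so Sofia controls Ardent.
Sofia holds 100% of Juniper, so Sofia controls Juniper.
Ardent holds 100% of Fennick, so Sofia controls Fennick.
In Quillon, Sofia's side holds only 9%, not > 50%.
So before the transaction, Sofia does not control Quillon.
After the purchase, Sofia holds 72% of Quillon directly, and Leila's stake falls to 7%.
Ardent and Sofia together hold 9% + 72% = 81% of Quillon, so Sofia controls Quillon.
Sofia did not control Quillon before and does after, so the clause is triggered.

Yes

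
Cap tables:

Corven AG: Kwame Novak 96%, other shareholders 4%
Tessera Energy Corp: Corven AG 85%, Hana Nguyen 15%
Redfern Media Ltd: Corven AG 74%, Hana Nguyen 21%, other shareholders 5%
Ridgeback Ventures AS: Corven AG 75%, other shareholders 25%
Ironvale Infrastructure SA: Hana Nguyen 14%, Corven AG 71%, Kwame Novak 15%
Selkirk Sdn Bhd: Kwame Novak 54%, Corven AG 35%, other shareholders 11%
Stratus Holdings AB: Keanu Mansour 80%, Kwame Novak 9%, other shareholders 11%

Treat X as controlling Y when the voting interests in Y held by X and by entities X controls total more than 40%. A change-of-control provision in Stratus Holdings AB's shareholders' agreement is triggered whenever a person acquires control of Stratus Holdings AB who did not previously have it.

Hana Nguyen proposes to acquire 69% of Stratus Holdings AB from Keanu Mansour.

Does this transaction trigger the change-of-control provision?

The purchase adds only to Hana's holdings (Keanu's stake shrinks), so Hana is the only person who could newly come to control Stratus.
Hana's largest direct stake is 21% in Redfern, which does not meet the threshold, so Hana controls no company.
Neither Hana nor any entity Hana controls holds any voting interest in Stratus.
So before the transaction, Hana does not control Stratus.
After the purchase, Hana holds 69% of Stratus directly, and Keanu's stake falls to 11%.
Hana holds 69% of Stratus, so Hana controls Stratus.
Hana did not control Stratus before and does after, so the clause is triggered.

Yes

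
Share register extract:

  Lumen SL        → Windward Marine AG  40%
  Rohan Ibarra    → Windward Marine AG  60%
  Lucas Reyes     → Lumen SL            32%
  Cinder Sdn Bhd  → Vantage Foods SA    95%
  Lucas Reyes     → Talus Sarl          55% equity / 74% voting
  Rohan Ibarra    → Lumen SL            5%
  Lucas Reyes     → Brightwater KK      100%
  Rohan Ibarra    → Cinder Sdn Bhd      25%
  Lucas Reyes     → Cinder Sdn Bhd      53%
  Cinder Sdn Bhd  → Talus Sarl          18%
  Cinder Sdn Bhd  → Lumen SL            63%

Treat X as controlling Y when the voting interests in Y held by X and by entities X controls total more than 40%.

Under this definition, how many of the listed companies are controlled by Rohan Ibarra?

1

Rohan holds 60% of Windward, so Rohan controls Windward.
No other company's threshold is met.
Rohan controls 1 company.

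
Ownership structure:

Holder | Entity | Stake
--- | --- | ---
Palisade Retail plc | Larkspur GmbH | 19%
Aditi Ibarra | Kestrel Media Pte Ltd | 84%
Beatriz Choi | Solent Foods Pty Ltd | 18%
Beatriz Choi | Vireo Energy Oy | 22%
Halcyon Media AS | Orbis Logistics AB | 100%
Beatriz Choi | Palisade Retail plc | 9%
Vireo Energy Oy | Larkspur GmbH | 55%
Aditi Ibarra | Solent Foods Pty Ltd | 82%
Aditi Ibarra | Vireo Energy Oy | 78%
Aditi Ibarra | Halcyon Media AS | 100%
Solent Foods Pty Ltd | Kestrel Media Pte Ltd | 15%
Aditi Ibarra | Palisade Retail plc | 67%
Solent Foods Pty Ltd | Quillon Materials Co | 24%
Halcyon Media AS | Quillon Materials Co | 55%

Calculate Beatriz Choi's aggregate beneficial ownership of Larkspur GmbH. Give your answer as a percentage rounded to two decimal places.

13.81%

Beatriz reaches Larkspur along 2 paths.
Via Palisade: 9% × 19% = 1.71%.
Via Vireo: 22% × 55% = 12.1%.
Total: 1.71% + 12.1% = 13.81%.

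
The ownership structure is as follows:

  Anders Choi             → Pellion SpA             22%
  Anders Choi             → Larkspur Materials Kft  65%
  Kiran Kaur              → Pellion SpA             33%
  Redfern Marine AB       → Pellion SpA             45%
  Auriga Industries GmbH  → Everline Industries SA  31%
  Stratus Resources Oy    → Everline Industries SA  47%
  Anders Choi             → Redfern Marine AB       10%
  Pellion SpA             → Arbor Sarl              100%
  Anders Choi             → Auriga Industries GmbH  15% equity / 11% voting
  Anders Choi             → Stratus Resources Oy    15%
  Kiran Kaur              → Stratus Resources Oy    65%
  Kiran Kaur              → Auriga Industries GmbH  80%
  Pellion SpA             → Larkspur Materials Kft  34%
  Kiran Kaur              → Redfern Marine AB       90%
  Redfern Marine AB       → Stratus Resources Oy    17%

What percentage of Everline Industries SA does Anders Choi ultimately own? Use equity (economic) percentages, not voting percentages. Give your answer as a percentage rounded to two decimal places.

12.50%

Anders reaches Everline along 3 paths.
Via Stratus: 15% × 47% = 7.05%.
Via Redfern → Stratus: 10% × 17% × 47% = 0.799%.
Via Auriga: 15% × 31% = 4.65%.
Total: 7.05% + 0.799% + 4.65% = 12.499%.
Rounded: 12.50%.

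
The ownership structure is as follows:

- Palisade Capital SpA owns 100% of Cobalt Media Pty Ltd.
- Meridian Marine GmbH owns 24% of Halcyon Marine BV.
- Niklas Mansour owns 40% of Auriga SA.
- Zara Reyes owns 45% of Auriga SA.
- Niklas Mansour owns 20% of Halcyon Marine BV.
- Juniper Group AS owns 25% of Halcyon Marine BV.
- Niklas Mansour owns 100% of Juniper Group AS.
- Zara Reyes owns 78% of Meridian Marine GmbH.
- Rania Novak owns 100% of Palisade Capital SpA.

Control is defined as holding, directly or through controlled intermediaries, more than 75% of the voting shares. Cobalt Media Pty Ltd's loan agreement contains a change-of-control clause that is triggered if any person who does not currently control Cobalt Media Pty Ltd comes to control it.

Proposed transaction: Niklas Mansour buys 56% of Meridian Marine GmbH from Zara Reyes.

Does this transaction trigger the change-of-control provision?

The purchase adds only to Niklas's holdings (Zara's stake shrinks), so Niklas is the only person who could newly come to control Cobalt.
Niklas holds 100% of Juniper, so Niklas controls Juniper.
Neither Niklas nor any entity Niklas controls holds any voting interest in Cobalt.
So before the transaction, Niklas does not control Cobalt.
After the purchase, Niklas holds 56% of Meridian directly, and Zara's stake falls to 22%.
Niklas's side now holds 56% of Meridian, not > 75%, so Niklas still does not control Meridian.
After the transaction, neither Niklas nor any entity Niklas controls holds a voting interest in Cobalt, so Niklas still does not control it.
No new person acquires control, so the clause is not triggered.

No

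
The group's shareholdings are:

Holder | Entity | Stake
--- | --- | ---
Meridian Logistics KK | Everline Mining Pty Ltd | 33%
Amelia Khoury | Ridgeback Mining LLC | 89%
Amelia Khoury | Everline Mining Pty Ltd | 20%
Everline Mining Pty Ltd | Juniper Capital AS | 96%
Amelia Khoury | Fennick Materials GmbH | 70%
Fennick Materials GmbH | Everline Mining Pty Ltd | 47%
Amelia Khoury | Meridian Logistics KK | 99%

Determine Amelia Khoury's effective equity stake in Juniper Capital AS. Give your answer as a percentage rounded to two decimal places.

Amelia reaches Juniper along 3 paths.
Via Everline: 20% × 96% = 19.2%.
Via Meridian → Everline: 99% × 33% × 96% = 31.3632%.
Via Fennick → Everline: 70% × 47% × 96% = 31.584%.
Total: 19.2% + 31.3632% + 31.584% = 82.1472%.
Rounded: 82.15%.

82.15%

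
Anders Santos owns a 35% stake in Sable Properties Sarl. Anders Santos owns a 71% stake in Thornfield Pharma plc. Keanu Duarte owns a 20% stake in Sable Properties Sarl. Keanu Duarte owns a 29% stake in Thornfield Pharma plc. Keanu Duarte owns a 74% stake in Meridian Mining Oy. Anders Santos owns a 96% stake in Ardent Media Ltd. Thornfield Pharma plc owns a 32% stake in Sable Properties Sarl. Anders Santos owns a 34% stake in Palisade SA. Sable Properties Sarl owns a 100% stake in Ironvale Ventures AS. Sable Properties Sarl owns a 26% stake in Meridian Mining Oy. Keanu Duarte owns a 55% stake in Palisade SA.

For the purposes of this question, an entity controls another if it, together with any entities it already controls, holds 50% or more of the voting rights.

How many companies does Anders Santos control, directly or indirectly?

Anders holds 71% of Thornfield, so Anders controls Thornfield.
Anders and Thornfield together hold 35% + 32% = 67% of Sable, so Anders controls Sable.
Anders holds 96% of Ardent, so Anders controls Ardent.
Sable holds 100% of Ironvale, so Anders controls Ironvale.
No other company's threshold is met.
Anders controls 4 companies.

4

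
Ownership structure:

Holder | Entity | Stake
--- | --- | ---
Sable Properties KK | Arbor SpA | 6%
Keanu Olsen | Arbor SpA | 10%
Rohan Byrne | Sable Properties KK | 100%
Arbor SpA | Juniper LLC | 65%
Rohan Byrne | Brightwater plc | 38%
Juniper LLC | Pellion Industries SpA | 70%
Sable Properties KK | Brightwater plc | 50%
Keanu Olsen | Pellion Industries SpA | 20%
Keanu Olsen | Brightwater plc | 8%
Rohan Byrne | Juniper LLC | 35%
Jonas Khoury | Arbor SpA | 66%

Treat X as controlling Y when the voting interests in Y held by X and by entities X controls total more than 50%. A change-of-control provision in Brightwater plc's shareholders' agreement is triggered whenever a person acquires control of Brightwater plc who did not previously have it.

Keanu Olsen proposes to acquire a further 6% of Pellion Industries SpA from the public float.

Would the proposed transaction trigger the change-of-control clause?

The purchase changes only Keanu's holdings, so Keanu is the only person who could newly come to control Brightwater.
Keanu's largest direct stake is 20% in Pellion, which does not meet the threshold, so Keanu controls no company.
In Brightwater, Keanu's side holds only 8%, not > 50%.
So before the transaction, Keanu does not control Brightwater.
After the purchase, Keanu's direct stake in Pellion rises to 20% + 6% = 26%.
Keanu's side now holds 26% of Pellion, not > 50%, so Keanu still does not control Pellion.
After the transaction, Keanu's side holds 8% of Brightwater, not > 50%, so Keanu still does not control Brightwater.
No new person acquires control, so the clause is not triggered.

No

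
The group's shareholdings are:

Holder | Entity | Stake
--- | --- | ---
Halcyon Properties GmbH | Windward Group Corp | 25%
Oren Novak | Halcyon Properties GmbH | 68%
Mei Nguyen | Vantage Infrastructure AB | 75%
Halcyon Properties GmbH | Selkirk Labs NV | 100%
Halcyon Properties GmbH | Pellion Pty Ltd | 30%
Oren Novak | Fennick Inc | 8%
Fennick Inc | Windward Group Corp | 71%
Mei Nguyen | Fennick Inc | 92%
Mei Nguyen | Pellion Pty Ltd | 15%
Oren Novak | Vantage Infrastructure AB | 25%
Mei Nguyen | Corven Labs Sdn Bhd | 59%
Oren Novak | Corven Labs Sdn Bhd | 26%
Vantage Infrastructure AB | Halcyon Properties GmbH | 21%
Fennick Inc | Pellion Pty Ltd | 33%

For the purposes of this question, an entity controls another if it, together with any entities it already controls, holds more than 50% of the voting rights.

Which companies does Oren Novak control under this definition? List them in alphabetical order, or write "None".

Oren holds 68% of Halcyon, so Oren controls Halcyon.
Halcyon holds 100% of Selkirk, so Oren controls Selkirk.
No other company's threshold is met.

Halcyon Properties GmbH, Selkirk Labs NV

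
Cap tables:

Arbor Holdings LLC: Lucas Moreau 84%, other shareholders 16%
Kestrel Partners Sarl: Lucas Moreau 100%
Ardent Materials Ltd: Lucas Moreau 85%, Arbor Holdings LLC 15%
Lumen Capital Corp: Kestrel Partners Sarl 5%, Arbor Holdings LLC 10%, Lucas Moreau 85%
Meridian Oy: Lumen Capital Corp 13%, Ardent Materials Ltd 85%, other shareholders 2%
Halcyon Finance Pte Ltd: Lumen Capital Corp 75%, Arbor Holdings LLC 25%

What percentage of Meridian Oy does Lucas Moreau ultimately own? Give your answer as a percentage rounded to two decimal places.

95.75%

Lucas reaches Meridian along 5 paths.
Via Kestrel → Lumen: 100% × 5% × 13% = 0.65%.
Via Arbor → Lumen: 84% × 10% × 13% = 1.092%.
Via Lumen: 85% × 13% = 11.05%.
Via Ardent: 85% × 85% = 72.25%.
Via Arbor → Ardent: 84% × 15% × 85% = 10.71%.
Total: 0.65% + 1.092% + 11.05% + 72.25% + 10.71% = 95.752%.
Rounded: 95.75%.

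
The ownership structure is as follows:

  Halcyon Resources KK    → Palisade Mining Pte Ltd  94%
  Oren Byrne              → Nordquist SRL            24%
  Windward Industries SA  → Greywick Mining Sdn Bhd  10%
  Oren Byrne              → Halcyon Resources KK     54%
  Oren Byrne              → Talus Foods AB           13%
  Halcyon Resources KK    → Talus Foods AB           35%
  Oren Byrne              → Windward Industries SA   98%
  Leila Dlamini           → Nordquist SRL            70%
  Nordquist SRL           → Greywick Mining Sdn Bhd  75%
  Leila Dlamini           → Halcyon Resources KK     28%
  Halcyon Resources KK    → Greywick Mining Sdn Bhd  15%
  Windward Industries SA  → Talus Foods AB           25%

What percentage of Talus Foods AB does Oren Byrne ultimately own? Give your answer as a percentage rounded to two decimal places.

Oren reaches Talus along 3 paths.
Via Windward: 98% × 25% = 24.5%.
Via Halcyon: 54% × 35% = 18.9%.
Direct stake: 13% = 13%.
Total: 24.5% + 18.9% + 13% = 56.4%.
Rounded: 56.40%.

56.40%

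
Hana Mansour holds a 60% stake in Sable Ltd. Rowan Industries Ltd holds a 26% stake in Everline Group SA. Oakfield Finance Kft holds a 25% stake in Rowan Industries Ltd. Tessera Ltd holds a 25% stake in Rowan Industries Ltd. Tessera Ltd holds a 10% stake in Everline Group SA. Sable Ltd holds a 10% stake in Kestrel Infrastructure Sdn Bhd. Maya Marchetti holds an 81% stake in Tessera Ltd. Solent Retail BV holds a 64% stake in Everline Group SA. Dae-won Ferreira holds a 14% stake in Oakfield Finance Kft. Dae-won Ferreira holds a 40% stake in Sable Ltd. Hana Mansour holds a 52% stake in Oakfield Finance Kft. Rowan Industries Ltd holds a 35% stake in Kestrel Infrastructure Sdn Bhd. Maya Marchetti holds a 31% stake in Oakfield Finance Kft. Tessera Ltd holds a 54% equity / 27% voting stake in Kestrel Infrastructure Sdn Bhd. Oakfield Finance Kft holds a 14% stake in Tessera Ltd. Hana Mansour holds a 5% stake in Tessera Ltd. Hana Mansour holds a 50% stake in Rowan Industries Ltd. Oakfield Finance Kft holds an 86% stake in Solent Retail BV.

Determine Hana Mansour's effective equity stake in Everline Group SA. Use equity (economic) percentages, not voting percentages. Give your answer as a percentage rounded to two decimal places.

Hana reaches Everline along 7 paths.
Via Tessera: 5% × 10% = 0.5%.
Via Oakfield → Tessera: 52% × 14% × 10% = 0.728%.
Via Oakfield → Rowan: 52% × 25% × 26% = 3.38%.
Via Rowan: 50% × 26% = 13%.
Via Tessera → Rowan: 5% × 25% × 26% = 0.325%.
Via Oakfield → Tessera → Rowan: 52% × 14% × 25% × 26% = 0.4732%.
Via Oakfield → Solent: 52% × 86% × 64% = 28.6208%.
Total: 0.5% + 0.728% + 3.38% + 13% + 0.325% + 0.4732% + 28.6208% = 47.027%.
Rounded: 47.03%.

47.03%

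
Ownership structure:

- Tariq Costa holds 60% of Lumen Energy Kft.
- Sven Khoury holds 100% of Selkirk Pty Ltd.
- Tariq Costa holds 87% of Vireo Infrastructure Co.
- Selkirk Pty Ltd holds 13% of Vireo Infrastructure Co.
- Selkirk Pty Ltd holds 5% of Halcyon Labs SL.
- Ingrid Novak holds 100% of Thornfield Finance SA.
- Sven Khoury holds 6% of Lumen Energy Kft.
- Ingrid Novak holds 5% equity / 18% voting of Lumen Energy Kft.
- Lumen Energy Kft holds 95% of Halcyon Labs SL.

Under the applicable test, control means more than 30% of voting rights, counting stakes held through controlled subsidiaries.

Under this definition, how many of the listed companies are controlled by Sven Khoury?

Sven holds 100% of Selkirk, so Sven controls Selkirk.
No other company's threshold is met.
Sven controls 1 company.

1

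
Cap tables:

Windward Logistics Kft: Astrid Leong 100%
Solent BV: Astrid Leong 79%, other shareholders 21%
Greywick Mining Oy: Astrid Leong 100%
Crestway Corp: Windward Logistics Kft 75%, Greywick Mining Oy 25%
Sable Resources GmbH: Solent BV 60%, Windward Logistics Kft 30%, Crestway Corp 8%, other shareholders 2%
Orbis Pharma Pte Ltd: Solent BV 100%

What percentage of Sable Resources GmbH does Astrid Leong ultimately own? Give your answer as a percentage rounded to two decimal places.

85.40%

Astrid reaches Sable along 4 paths.
Via Solent: 79% × 60% = 47.4%.
Via Windward: 100% × 30% = 30%.
Via Windward → Crestway: 100% × 75% × 8% = 6%.
Via Greywick → Crestway: 100% × 25% × 8% = 2%.
Total: 47.4% + 30% + 6% + 2% = 85.4%.
Rounded: 85.40%.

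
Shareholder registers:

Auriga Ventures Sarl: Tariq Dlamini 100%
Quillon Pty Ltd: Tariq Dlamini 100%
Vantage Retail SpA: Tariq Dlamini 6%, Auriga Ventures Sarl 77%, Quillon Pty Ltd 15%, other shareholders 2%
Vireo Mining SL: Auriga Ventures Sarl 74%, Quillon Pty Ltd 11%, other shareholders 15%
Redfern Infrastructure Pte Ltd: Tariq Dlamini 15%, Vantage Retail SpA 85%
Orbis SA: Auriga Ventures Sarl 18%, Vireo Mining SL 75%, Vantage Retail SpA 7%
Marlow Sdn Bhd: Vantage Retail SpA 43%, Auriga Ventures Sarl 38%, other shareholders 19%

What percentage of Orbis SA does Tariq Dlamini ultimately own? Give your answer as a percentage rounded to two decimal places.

Tariq reaches Orbis along 6 paths.
Via Auriga: 100% × 18% = 18%.
Via Auriga → Vireo: 100% × 74% × 75% = 55.5%.
Via Quillon → Vireo: 100% × 11% × 75% = 8.25%.
Via Vantage: 6% × 7% = 0.42%.
Via Auriga → Vantage: 100% × 77% × 7% = 5.39%.
Via Quillon → Vantage: 100% × 15% × 7% = 1.05%.
Total: 18% + 55.5% + 8.25% + 0.42% + 5.39% + 1.05% = 88.61%.

88.61%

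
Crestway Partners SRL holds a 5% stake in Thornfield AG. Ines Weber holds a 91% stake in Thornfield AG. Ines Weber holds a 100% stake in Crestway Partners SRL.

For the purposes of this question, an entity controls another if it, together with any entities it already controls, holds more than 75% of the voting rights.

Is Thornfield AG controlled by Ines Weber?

Yes

Ines holds 100% of Crestway, so Ines controls Crestway.
Ines and Crestway together hold 91% + 5% = 96% of Thornfield, so Ines controls Thornfield.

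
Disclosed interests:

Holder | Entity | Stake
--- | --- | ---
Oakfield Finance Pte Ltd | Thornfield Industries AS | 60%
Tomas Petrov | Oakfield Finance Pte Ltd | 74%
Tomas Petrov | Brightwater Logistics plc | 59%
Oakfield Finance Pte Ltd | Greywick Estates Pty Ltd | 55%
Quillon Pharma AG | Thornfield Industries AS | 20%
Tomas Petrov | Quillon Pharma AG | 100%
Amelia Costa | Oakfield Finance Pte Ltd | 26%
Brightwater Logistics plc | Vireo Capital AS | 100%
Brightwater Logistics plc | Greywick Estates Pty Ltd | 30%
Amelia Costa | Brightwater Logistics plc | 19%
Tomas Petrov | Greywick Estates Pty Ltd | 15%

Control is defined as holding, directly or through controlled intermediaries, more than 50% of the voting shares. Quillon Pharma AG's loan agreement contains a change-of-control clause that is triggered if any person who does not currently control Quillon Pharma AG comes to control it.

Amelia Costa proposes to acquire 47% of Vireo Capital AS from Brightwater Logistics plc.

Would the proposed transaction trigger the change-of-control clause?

No

The purchase adds only to Amelia's holdings (Brightwater's stake shrinks), so Amelia is the only person who could newly come to control Quillon.
Amelia's largest direct stake is 26% in Oakfield, which does not meet the threshold, so Amelia controls no company.
Neither Amelia nor any entity Amelia controls holds any voting interest in Quillon.
So before the transaction, Amelia does not control Quillon.
After the purchase, Amelia holds 47% of Vireo directly, and Brightwater's stake falls to 53%.
Amelia's side now holds 47% of Vireo, not > 50%, so Amelia still does not control Vireo.
After the transaction, neither Amelia nor any entity Amelia controls holds a voting interest in Quillon, so Amelia still does not control it.
No new person acquires control, so the clause is not triggered.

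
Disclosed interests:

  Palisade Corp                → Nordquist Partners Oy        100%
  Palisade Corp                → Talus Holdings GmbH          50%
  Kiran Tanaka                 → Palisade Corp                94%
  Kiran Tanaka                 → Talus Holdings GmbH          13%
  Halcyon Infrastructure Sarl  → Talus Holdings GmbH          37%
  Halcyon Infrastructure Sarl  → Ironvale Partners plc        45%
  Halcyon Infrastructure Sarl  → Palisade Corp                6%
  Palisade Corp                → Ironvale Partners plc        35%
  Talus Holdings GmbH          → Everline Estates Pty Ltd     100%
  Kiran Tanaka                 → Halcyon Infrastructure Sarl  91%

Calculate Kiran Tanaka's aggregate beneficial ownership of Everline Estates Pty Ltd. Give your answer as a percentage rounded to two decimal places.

Kiran reaches Everline along 4 paths.
Via Talus: 13% × 100% = 13%.
Via Palisade → Talus: 94% × 50% × 100% = 47%.
Via Halcyon → Palisade → Talus: 91% × 6% × 50% × 100% = 2.73%.
Via Halcyon → Talus: 91% × 37% × 100% = 33.67%.
Total: 13% + 47% + 2.73% + 33.67% = 96.4%.
Rounded: 96.40%.

96.40%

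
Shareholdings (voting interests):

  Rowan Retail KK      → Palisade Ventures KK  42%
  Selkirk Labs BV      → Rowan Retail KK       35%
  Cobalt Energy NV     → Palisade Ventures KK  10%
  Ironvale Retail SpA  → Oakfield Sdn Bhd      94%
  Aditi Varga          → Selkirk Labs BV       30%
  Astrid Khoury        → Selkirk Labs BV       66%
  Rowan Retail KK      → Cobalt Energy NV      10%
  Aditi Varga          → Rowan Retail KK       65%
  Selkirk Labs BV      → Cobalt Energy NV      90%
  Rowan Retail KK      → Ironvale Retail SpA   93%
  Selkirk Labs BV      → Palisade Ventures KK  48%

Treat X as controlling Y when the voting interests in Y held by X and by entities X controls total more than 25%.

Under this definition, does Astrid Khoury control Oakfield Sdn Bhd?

Astrid holds 66% of Selkirk, so Astrid controls Selkirk.
Selkirk holds 35% of Rowan, so Astrid controls Rowan.
Rowan holds 93% of Ironvale, so Astrid controls Ironvale.
Ironvale holds 94% of Oakfield, so Astrid controls Oakfield.

Yes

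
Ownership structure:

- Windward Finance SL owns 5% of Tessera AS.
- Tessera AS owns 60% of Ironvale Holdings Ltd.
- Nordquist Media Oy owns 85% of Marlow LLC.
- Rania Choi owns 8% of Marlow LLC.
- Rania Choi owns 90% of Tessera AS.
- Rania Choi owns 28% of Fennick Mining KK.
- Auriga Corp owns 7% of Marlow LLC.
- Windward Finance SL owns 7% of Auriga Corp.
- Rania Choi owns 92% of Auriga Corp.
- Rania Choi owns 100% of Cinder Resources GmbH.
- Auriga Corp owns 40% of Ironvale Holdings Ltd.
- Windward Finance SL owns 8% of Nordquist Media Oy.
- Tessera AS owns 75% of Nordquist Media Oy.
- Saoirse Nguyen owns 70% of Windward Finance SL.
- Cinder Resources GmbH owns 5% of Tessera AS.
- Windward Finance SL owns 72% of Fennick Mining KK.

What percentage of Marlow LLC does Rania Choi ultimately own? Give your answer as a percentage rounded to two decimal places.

Rania reaches Marlow along 4 paths.
Via Auriga: 92% × 7% = 6.44%.
Via Cinder → Tessera → Nordquist: 100% × 5% × 75% × 85% = 3.1875%.
Via Tessera → Nordquist: 90% × 75% × 85% = 57.375%.
Direct stake: 8% = 8%.
Total: 6.44% + 3.1875% + 57.375% + 8% = 75.0025%.
Rounded: 75.00%.

75.00%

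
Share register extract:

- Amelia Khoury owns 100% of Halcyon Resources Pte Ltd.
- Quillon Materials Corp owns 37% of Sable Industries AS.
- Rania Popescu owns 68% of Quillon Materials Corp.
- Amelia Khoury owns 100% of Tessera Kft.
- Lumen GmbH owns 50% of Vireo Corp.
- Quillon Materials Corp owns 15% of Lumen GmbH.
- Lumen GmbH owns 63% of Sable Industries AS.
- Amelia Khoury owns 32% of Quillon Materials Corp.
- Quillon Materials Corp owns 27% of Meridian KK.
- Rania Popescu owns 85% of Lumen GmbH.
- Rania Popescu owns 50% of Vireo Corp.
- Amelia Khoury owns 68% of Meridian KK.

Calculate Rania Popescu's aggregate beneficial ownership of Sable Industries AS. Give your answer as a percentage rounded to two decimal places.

Rania reaches Sable along 3 paths.
Via Quillon: 68% × 37% = 25.16%.
Via Lumen: 85% × 63% = 53.55%.
Via Quillon → Lumen: 68% × 15% × 63% = 6.426%.
Total: 25.16% + 53.55% + 6.426% = 85.136%.
Rounded: 85.14%.

85.14%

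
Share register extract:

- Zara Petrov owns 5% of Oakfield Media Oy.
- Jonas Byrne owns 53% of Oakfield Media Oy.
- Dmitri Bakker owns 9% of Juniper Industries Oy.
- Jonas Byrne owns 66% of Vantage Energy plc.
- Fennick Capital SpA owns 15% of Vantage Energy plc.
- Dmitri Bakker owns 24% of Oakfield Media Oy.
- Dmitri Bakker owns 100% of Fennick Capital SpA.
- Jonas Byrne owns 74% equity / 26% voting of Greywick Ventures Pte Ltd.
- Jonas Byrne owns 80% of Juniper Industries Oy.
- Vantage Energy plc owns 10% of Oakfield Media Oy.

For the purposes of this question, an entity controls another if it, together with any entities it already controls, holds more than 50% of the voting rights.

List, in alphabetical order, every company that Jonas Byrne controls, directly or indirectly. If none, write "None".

Jonas holds 80% of Juniper, so Jonas controls Juniper.
Jonas holds 66% of Vantage, so Jonas controls Vantage.
Jonas and Vantage together hold 53% + 10% = 63% of Oakfield, so Jonas controls Oakfield.
No other company's threshold is met.

Juniper Industries Oy, Oakfield Media Oy, Vantage Energy plc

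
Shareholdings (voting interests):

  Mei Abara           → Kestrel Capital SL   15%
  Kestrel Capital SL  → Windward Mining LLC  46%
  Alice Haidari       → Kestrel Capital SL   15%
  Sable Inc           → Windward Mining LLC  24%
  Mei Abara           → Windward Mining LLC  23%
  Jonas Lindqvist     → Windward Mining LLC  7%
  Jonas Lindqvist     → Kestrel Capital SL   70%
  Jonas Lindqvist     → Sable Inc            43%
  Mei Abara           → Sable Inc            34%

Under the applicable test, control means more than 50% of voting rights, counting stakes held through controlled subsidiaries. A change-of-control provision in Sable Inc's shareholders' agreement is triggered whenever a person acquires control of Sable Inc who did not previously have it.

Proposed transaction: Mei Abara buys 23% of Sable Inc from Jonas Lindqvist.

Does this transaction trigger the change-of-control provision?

Yes

The purchase adds only to Mei's holdings (Jonas's stake shrinks), so Mei is the only person who could newly come to control Sable.
Mei's largest direct stake is 34% in Sable, which does not meet the threshold, so Mei controls no company.
In Sable, Mei's side holds only 34%, not > 50%.
So before the transaction, Mei does not control Sable.
After the purchase, Mei's direct stake in Sable rises to 34% + 23% = 57%, and Jonas's stake falls to 20%.
Mei holds 57% of Sable, so Mei controls Sable.
Mei did not control Sable before and does after, so the clause is triggered.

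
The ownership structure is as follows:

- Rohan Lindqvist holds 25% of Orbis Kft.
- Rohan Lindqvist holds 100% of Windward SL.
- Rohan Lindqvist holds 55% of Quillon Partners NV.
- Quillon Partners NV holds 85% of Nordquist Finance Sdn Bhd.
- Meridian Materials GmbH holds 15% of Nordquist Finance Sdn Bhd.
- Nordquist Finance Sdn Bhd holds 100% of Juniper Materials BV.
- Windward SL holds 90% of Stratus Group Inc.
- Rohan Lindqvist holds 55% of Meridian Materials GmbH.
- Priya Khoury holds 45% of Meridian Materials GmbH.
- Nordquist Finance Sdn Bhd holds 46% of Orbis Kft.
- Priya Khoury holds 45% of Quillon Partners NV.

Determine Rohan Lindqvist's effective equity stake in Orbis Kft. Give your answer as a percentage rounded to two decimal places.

50.30%

Rohan reaches Orbis along 3 paths.
Direct stake: 25% = 25%.
Via Meridian → Nordquist: 55% × 15% × 46% = 3.795%.
Via Quillon → Nordquist: 55% × 85% × 46% = 21.505%.
Total: 25% + 3.795% + 21.505% = 50.3%.
Rounded: 50.30%.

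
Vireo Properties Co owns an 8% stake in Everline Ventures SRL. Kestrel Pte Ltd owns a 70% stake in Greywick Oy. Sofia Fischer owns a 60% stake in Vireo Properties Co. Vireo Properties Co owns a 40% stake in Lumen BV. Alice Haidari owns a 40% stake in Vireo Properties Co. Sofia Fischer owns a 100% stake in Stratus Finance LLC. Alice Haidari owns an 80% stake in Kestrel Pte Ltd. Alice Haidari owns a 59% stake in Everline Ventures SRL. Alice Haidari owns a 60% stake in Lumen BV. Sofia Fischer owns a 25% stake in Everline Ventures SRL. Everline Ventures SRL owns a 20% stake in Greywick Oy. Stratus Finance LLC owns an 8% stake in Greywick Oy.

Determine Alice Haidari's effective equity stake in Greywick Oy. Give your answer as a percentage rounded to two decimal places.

68.44%

Alice reaches Greywick along 3 paths.
Via Kestrel: 80% × 70% = 56%.
Via Everline: 59% × 20% = 11.8%.
Via Vireo → Everline: 40% × 8% × 20% = 0.64%.
Total: 56% + 11.8% + 0.64% = 68.44%.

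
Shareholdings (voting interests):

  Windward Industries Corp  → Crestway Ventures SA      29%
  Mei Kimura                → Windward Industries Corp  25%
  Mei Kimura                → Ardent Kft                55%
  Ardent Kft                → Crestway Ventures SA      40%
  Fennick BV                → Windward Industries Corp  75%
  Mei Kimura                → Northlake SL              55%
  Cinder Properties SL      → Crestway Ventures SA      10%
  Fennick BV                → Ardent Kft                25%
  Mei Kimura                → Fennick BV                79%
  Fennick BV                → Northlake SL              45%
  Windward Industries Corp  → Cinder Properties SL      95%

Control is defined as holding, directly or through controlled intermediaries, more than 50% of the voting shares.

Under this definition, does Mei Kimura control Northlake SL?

Yes

Mei holds 79% of Fennick, so Mei controls Fennick.
Mei and Fennick together hold 55% + 45% = 100% of Northlake, so Mei controls Northlake.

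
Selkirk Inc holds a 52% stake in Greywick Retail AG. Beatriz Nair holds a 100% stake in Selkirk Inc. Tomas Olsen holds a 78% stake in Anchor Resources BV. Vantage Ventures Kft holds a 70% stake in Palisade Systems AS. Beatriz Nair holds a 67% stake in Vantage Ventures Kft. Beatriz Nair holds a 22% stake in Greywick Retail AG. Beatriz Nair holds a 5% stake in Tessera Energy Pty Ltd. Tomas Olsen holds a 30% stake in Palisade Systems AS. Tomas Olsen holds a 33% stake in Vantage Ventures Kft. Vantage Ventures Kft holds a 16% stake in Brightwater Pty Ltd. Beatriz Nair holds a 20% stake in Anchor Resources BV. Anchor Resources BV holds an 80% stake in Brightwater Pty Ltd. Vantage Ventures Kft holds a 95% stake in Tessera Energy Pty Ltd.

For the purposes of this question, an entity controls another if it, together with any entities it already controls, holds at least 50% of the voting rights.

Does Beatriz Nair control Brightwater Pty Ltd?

No

Beatriz holds 67% of Vantage, so Beatriz controls Vantage.
Vantage and Beatriz together hold 95% + 5% = 100% of Tessera, so Beatriz controls Tessera.
Beatriz holds 100% of Selkirk, so Beatriz controls Selkirk.
Selkirk and Beatriz together hold 52% + 22% = 74% of Greywick, so Beatriz controls Greywick.
Vantage holds 70% of Palisade, so Beatriz controls Palisade.
In Brightwater, Beatriz's side holds only 16%, not ≥ 50%.
So Beatriz does not control Brightwater.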